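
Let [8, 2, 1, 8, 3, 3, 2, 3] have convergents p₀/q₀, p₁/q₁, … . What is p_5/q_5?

2245/269

Using pₖ = aₖpₖ₋₁ + pₖ₋₂, qₖ = aₖqₖ₋₁ + qₖ₋₂ (with p₋₁=1, p₋₂=0, q₋₁=0, q₋₂=1):
  k=0: a=8, p=8, q=1
  k=1: a=2, p=17, q=2
  k=2: a=1, p=25, q=3
  k=3: a=8, p=217, q=26
  k=4: a=3, p=676, q=81
  k=5: a=3, p=2245, q=269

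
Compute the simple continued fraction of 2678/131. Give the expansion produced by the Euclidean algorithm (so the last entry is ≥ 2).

2678 = 20*131 + 58
131 = 2*58 + 15
58 = 3*15 + 13
15 = 1*13 + 2
13 = 6*2 + 1
2 = 2*1 + 0  (stop)
So 2678/131 = [20; 2, 3, 1, 6, 2].

[20; 2, 3, 1, 6, 2]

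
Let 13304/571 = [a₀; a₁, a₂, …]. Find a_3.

13304 = 23·571 + 171   →  a_0 = 23
571 = 3·171 + 58   →  a_1 = 3
171 = 2·58 + 55   →  a_2 = 2
58 = 1·55 + 3   →  a_3 = 1

1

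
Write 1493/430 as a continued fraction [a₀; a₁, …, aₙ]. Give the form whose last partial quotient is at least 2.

1493 = 3×430 + 203
430 = 2×203 + 24
203 = 8×24 + 11
24 = 2×11 + 2
11 = 5×2 + 1
2 = 2×1 + 0  (stop)
So 1493/430 = [3; 2, 8, 2, 5, 2].

[3; 2, 8, 2, 5, 2]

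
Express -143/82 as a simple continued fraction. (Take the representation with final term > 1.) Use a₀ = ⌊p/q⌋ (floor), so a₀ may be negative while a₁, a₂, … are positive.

[-2; 3, 1, 9, 2]

-143 = -2×82 + 21
82 = 3×21 + 19
21 = 1×19 + 2
19 = 9×2 + 1
2 = 2×1 + 0  (stop)
So -143/82 = [-2; 3, 1, 9, 2].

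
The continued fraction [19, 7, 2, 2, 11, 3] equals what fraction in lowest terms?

Using pₖ = aₖpₖ₋₁ + pₖ₋₂ and qₖ = aₖqₖ₋₁ + qₖ₋₂:
  k=0: a=19, p=19, q=1
  k=1: a=7, p=134, q=7
  k=2: a=2, p=287, q=15
  k=3: a=2, p=708, q=37
  k=4: a=11, p=8075, q=422
  k=5: a=3, p=24933, q=1303

24933/1303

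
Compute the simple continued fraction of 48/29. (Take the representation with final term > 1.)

[1; 1, 1, 1, 9]

48 = 1*29 + 19
29 = 1*19 + 10
19 = 1*10 + 9
10 = 1*9 + 1
9 = 9*1 + 0  (stop)
So 48/29 = [1; 1, 1, 1, 9].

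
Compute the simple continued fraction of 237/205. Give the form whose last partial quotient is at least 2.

237 = 1×205 + 32
205 = 6×32 + 13
32 = 2×13 + 6
13 = 2×6 + 1
6 = 6×1 + 0  (stop)
So 237/205 = [1; 6, 2, 2, 6].

[1; 6, 2, 2, 6]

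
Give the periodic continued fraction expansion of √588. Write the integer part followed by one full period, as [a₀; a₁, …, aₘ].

[24; 4, 48]

a₀ = ⌊√588⌋ = 24.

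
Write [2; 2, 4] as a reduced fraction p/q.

22/9

Fold from the inside: start with 4/1.
  2 + 1/4 = 9/4
  2 + 4/9 = 22/9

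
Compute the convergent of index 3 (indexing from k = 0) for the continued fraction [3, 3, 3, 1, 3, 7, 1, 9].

43/13

Using pₖ = aₖpₖ₋₁ + pₖ₋₂, qₖ = aₖqₖ₋₁ + qₖ₋₂ (with p₋₁=1, p₋₂=0, q₋₁=0, q₋₂=1):
  k=0: a=3, p=3, q=1
  k=1: a=3, p=10, q=3
  k=2: a=3, p=33, q=10
  k=3: a=1, p=43, q=13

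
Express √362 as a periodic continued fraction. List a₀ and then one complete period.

a₀ = ⌊√362⌋ = 19.
With m₀=0, d₀=1 and mₖ₊₁ = dₖaₖ − mₖ, dₖ₊₁ = (n − mₖ₊₁²)/dₖ, aₖ₊₁ = ⌊(a₀+mₖ₊₁)/dₖ₊₁⌋:
  k=1: m=19, d=1, a=38
d=1 and a=2a₀=38 at k=1, so the next step gives (m, d) = (19, 1) again — its k=1 value — and the period has length 1.

[19; 38]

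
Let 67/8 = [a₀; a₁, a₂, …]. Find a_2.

1

67 = 8·8 + 3   →  a_0 = 8
8 = 2·3 + 2   →  a_1 = 2
3 = 1·2 + 1   →  a_2 = 1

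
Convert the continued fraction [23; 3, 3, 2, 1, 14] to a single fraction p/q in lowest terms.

Fold from the inside: start with 14/1.
  1 + 1/14 = 15/14
  2 + 14/15 = 44/15
  3 + 15/44 = 147/44
  3 + 44/147 = 485/147
  23 + 147/485 = 11302/485

11302/485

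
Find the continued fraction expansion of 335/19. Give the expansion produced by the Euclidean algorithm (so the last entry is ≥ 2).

335 = 17·19 + 12
19 = 1·12 + 7
12 = 1·7 + 5
7 = 1·5 + 2
5 = 2·2 + 1
2 = 2·1 + 0  (stop)
So 335/19 = [17; 1, 1, 1, 2, 2].

[17; 1, 1, 1, 2, 2]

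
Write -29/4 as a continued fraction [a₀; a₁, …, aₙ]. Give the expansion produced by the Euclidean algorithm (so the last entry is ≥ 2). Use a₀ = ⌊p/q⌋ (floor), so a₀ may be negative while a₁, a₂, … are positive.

[-8; 1, 3]

-29 = -8×4 + 3
4 = 1×3 + 1
3 = 3×1 + 0  (stop)
So -29/4 = [-8; 1, 3].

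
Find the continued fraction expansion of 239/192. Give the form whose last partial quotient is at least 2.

239 = 1*192 + 47
192 = 4*47 + 4
47 = 11*4 + 3
4 = 1*3 + 1
3 = 3*1 + 0  (stop)
So 239/192 = [1; 4, 11, 1, 3].

[1; 4, 11, 1, 3]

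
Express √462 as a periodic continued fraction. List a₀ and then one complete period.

[21; 2, 42]

a₀ = ⌊√462⌋ = 21.
With m₀=0, d₀=1 and mₖ₊₁ = dₖaₖ − mₖ, dₖ₊₁ = (n − mₖ₊₁²)/dₖ, aₖ₊₁ = ⌊(a₀+mₖ₊₁)/dₖ₊₁⌋:
  k=1: m=21, d=21, a=2
  k=2: m=21, d=1, a=42
d=1 and a=2a₀=42 at k=2, so the next step gives (m, d) = (21, 21) again — its k=1 value — and the period has length 2.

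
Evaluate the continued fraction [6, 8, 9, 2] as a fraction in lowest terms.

Using pₖ = aₖpₖ₋₁ + pₖ₋₂ and qₖ = aₖqₖ₋₁ + qₖ₋₂:
  k=0: a=6, p=6, q=1
  k=1: a=8, p=49, q=8
  k=2: a=9, p=447, q=73
  k=3: a=2, p=943, q=154

943/154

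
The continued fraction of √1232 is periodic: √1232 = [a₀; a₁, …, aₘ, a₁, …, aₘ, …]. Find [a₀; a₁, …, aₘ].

[35; 10, 70]

a₀ = ⌊√1232⌋ = 35.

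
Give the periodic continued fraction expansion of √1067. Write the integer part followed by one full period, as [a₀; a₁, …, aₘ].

a₀ = ⌊√1067⌋ = 32.
With m₀=0, d₀=1 and mₖ₊₁ = dₖaₖ − mₖ, dₖ₊₁ = (n − mₖ₊₁²)/dₖ, aₖ₊₁ = ⌊(a₀+mₖ₊₁)/dₖ₊₁⌋:
  k=1: m=32, d=43, a=1
  k=2: m=11, d=22, a=1
  k=3: m=11, d=43, a=1
  k=4: m=32, d=1, a=64
d=1 and a=2a₀=64 at k=4, so the next step gives (m, d) = (32, 43) again — its k=1 value — and the period has length 4.

[32; 1, 1, 1, 64]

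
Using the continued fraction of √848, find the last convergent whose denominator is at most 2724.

√848 = [29; 8, 3, 3, 3, 8, 58, …] (period length 6).
Convergents:
  p_0/q_0 = 29/1
  p_1/q_1 = 233/8
  p_2/q_2 = 728/25
  p_3/q_3 = 2417/83
  p_4/q_4 = 7979/274
  p_5/q_5 = 66249/2275
  p_6/q_6 = 3850421/132224
q_5 = 2275 ≤ 2724 < 132224 = q_6, so the answer is 66249/2275.

66249/2275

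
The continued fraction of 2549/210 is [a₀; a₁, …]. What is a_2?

4

2549 = 12·210 + 29   →  a_0 = 12
210 = 7·29 + 7   →  a_1 = 7
29 = 4·7 + 1   →  a_2 = 4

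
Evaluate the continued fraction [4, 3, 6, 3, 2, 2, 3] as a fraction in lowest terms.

4977/1153

Fold from the inside: start with 3/1.
  2 + 1/3 = 7/3
  2 + 3/7 = 17/7
  3 + 7/17 = 58/17
  6 + 17/58 = 365/58
  3 + 58/365 = 1153/365
  4 + 365/1153 = 4977/1153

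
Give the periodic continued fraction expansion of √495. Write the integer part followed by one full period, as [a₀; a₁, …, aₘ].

a₀ = ⌊√495⌋ = 22.
With m₀=0, d₀=1 and mₖ₊₁ = dₖaₖ − mₖ, dₖ₊₁ = (n − mₖ₊₁²)/dₖ, aₖ₊₁ = ⌊(a₀+mₖ₊₁)/dₖ₊₁⌋:
  k=1: m=22, d=11, a=4
  k=2: m=22, d=1, a=44
d=1 and a=2a₀=44 at k=2, so the next step gives (m, d) = (22, 11) again — its k=1 value — and the period has length 2.

[22; 4, 44]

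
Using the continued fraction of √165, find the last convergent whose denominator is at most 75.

912/71

√165 = [12; 1, 5, 2, 5, 1, 24, …] (period length 6).
Convergents:
  p_0/q_0 = 12/1
  p_1/q_1 = 13/1
  p_2/q_2 = 77/6
  p_3/q_3 = 167/13
  p_4/q_4 = 912/71
  p_5/q_5 = 1079/84
q_4 = 71 ≤ 75 < 84 = q_5, so the answer is 912/71.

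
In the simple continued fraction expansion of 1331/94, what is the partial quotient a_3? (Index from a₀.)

1331 = 14·94 + 15   →  a_0 = 14
94 = 6·15 + 4   →  a_1 = 6
15 = 3·4 + 3   →  a_2 = 3
4 = 1·3 + 1   →  a_3 = 1

1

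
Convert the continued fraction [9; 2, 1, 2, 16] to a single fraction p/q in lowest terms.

Using pₖ = aₖpₖ₋₁ + pₖ₋₂ and qₖ = aₖqₖ₋₁ + qₖ₋₂:
  k=0: a=9, p=9, q=1
  k=1: a=2, p=19, q=2
  k=2: a=1, p=28, q=3
  k=3: a=2, p=75, q=8
  k=4: a=16, p=1228, q=131

1228/131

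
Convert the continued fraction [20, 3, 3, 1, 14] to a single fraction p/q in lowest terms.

Using pₖ = aₖpₖ₋₁ + pₖ₋₂ and qₖ = aₖqₖ₋₁ + qₖ₋₂:
  k=0: a=20, p=20, q=1
  k=1: a=3, p=61, q=3
  k=2: a=3, p=203, q=10
  k=3: a=1, p=264, q=13
  k=4: a=14, p=3899, q=192

3899/192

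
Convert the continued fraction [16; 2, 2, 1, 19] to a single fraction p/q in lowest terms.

2267/138

Using pₖ = aₖpₖ₋₁ + pₖ₋₂ and qₖ = aₖqₖ₋₁ + qₖ₋₂:
  k=0: a=16, p=16, q=1
  k=1: a=2, p=33, q=2
  k=2: a=2, p=82, q=5
  k=3: a=1, p=115, q=7
  k=4: a=19, p=2267, q=138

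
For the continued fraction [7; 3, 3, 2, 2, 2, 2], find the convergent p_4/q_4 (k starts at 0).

Using pₖ = aₖpₖ₋₁ + pₖ₋₂, qₖ = aₖqₖ₋₁ + qₖ₋₂ (with p₋₁=1, p₋₂=0, q₋₁=0, q₋₂=1):
  k=0: a=7, p=7, q=1
  k=1: a=3, p=22, q=3
  k=2: a=3, p=73, q=10
  k=3: a=2, p=168, q=23
  k=4: a=2, p=409, q=56

409/56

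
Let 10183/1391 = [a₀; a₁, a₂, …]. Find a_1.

3

10183 = 7·1391 + 446   →  a_0 = 7
1391 = 3·446 + 53   →  a_1 = 3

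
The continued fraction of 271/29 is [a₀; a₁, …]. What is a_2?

271 = 9·29 + 10   →  a_0 = 9
29 = 2·10 + 9   →  a_1 = 2
10 = 1·9 + 1   →  a_2 = 1

1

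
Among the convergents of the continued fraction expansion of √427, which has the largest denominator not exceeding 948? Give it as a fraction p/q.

7687/372

√427 = [20; 1, 1, 1, 40, …] (period length 4).
Convergents:
  p_0/q_0 = 20/1
  p_1/q_1 = 21/1
  p_2/q_2 = 41/2
  p_3/q_3 = 62/3
  p_4/q_4 = 2521/122
  p_5/q_5 = 2583/125
  p_6/q_6 = 5104/247
  p_7/q_7 = 7687/372
  p_8/q_8 = 312584/15127
q_7 = 372 ≤ 948 < 15127 = q_8, so the answer is 7687/372.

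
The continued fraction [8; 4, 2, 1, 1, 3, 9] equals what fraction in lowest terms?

6031/733

Using pₖ = aₖpₖ₋₁ + pₖ₋₂ and qₖ = aₖqₖ₋₁ + qₖ₋₂:
  k=0: a=8, p=8, q=1
  k=1: a=4, p=33, q=4
  k=2: a=2, p=74, q=9
  k=3: a=1, p=107, q=13
  k=4: a=1, p=181, q=22
  k=5: a=3, p=650, q=79
  k=6: a=9, p=6031, q=733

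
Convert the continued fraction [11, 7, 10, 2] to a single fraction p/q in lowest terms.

Using pₖ = aₖpₖ₋₁ + pₖ₋₂ and qₖ = aₖqₖ₋₁ + qₖ₋₂:
  k=0: a=11, p=11, q=1
  k=1: a=7, p=78, q=7
  k=2: a=10, p=791, q=71
  k=3: a=2, p=1660, q=149

1660/149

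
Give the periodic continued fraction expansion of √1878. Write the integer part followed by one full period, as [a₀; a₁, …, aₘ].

[43; 2, 1, 42, 1, 2, 86]

a₀ = ⌊√1878⌋ = 43.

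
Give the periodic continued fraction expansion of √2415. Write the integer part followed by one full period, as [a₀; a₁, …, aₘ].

[49; 7, 98]

a₀ = ⌊√2415⌋ = 49.
With m₀=0, d₀=1 and mₖ₊₁ = dₖaₖ − mₖ, dₖ₊₁ = (n − mₖ₊₁²)/dₖ, aₖ₊₁ = ⌊(a₀+mₖ₊₁)/dₖ₊₁⌋:
  k=1: m=49, d=14, a=7
  k=2: m=49, d=1, a=98
d=1 and a=2a₀=98 at k=2, so the next step gives (m, d) = (49, 14) again — its k=1 value — and the period has length 2.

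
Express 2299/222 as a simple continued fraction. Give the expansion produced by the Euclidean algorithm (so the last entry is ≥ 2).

2299 = 10*222 + 79
222 = 2*79 + 64
79 = 1*64 + 15
64 = 4*15 + 4
15 = 3*4 + 3
4 = 1*3 + 1
3 = 3*1 + 0  (stop)
So 2299/222 = [10; 2, 1, 4, 3, 1, 3].

[10; 2, 1, 4, 3, 1, 3]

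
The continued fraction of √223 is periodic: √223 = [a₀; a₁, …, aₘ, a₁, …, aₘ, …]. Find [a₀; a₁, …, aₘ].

[14; 1, 13, 1, 28]

a₀ = ⌊√223⌋ = 14.
With m₀=0, d₀=1 and mₖ₊₁ = dₖaₖ − mₖ, dₖ₊₁ = (n − mₖ₊₁²)/dₖ, aₖ₊₁ = ⌊(a₀+mₖ₊₁)/dₖ₊₁⌋:
  k=1: m=14, d=27, a=1
  k=2: m=13, d=2, a=13
  k=3: m=13, d=27, a=1
  k=4: m=14, d=1, a=28
d=1 and a=2a₀=28 at k=4, so the next step gives (m, d) = (14, 27) again — its k=1 value — and the period has length 4.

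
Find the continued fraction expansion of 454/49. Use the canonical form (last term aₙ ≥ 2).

[9; 3, 1, 3, 3]

454 = 9*49 + 13
49 = 3*13 + 10
13 = 1*10 + 3
10 = 3*3 + 1
3 = 3*1 + 0  (stop)
So 454/49 = [9; 3, 1, 3, 3].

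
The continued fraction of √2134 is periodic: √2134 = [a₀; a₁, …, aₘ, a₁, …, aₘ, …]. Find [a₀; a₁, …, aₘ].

[46; 5, 8, 5, 92]

a₀ = ⌊√2134⌋ = 46.
With m₀=0, d₀=1 and mₖ₊₁ = dₖaₖ − mₖ, dₖ₊₁ = (n − mₖ₊₁²)/dₖ, aₖ₊₁ = ⌊(a₀+mₖ₊₁)/dₖ₊₁⌋:
  k=1: m=46, d=18, a=5
  k=2: m=44, d=11, a=8
  k=3: m=44, d=18, a=5
  k=4: m=46, d=1, a=92
d=1 and a=2a₀=92 at k=4, so the next step gives (m, d) = (46, 18) again — its k=1 value — and the period has length 4.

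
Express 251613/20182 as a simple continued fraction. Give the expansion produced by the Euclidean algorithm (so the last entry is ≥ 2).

[12; 2, 7, 8, 4, 2, 8, 2]

251613 = 12*20182 + 9429
20182 = 2*9429 + 1324
9429 = 7*1324 + 161
1324 = 8*161 + 36
161 = 4*36 + 17
36 = 2*17 + 2
17 = 8*2 + 1
2 = 2*1 + 0  (stop)
So 251613/20182 = [12; 2, 7, 8, 4, 2, 8, 2].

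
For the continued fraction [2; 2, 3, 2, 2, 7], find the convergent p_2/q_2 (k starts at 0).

Using pₖ = aₖpₖ₋₁ + pₖ₋₂, qₖ = aₖqₖ₋₁ + qₖ₋₂ (with p₋₁=1, p₋₂=0, q₋₁=0, q₋₂=1):
  k=0: a=2, p=2, q=1
  k=1: a=2, p=5, q=2
  k=2: a=3, p=17, q=7

17/7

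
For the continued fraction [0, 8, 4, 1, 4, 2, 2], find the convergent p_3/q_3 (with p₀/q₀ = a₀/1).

5/41

Using pₖ = aₖpₖ₋₁ + pₖ₋₂, qₖ = aₖqₖ₋₁ + qₖ₋₂ (with p₋₁=1, p₋₂=0, q₋₁=0, q₋₂=1):
  k=0: a=0, p=0, q=1
  k=1: a=8, p=1, q=8
  k=2: a=4, p=4, q=33
  k=3: a=1, p=5, q=41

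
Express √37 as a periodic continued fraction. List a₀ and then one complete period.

[6; 12]

a₀ = ⌊√37⌋ = 6.
With m₀=0, d₀=1 and mₖ₊₁ = dₖaₖ − mₖ, dₖ₊₁ = (n − mₖ₊₁²)/dₖ, aₖ₊₁ = ⌊(a₀+mₖ₊₁)/dₖ₊₁⌋:
  k=1: m=6, d=1, a=12
d=1 and a=2a₀=12 at k=1, so the next step gives (m, d) = (6, 1) again — its k=1 value — and the period has length 1.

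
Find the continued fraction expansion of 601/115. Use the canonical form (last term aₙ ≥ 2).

[5; 4, 2, 2, 1, 3]

601 = 5·115 + 26
115 = 4·26 + 11
26 = 2·11 + 4
11 = 2·4 + 3
4 = 1·3 + 1
3 = 3·1 + 0  (stop)
So 601/115 = [5; 4, 2, 2, 1, 3].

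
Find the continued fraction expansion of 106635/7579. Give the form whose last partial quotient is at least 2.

106635 = 14*7579 + 529
7579 = 14*529 + 173
529 = 3*173 + 10
173 = 17*10 + 3
10 = 3*3 + 1
3 = 3*1 + 0  (stop)
So 106635/7579 = [14; 14, 3, 17, 3, 3].

[14; 14, 3, 17, 3, 3]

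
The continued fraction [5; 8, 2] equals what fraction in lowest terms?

87/17

Fold from the inside: start with 2/1.
  8 + 1/2 = 17/2
  5 + 2/17 = 87/17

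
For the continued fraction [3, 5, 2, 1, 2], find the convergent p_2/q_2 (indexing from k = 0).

35/11

Using pₖ = aₖpₖ₋₁ + pₖ₋₂, qₖ = aₖqₖ₋₁ + qₖ₋₂ (with p₋₁=1, p₋₂=0, q₋₁=0, q₋₂=1):
  k=0: a=3, p=3, q=1
  k=1: a=5, p=16, q=5
  k=2: a=2, p=35, q=11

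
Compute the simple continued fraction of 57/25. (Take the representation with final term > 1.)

[2; 3, 1, 1, 3]

57 = 2*25 + 7
25 = 3*7 + 4
7 = 1*4 + 3
4 = 1*3 + 1
3 = 3*1 + 0  (stop)
So 57/25 = [2; 3, 1, 1, 3].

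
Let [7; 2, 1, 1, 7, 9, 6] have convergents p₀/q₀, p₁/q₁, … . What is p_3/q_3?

Using pₖ = aₖpₖ₋₁ + pₖ₋₂, qₖ = aₖqₖ₋₁ + qₖ₋₂ (with p₋₁=1, p₋₂=0, q₋₁=0, q₋₂=1):
  k=0: a=7, p=7, q=1
  k=1: a=2, p=15, q=2
  k=2: a=1, p=22, q=3
  k=3: a=1, p=37, q=5

37/5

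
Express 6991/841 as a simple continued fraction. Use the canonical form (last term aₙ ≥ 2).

6991 = 8*841 + 263
841 = 3*263 + 52
263 = 5*52 + 3
52 = 17*3 + 1
3 = 3*1 + 0  (stop)
So 6991/841 = [8; 3, 5, 17, 3].

[8; 3, 5, 17, 3]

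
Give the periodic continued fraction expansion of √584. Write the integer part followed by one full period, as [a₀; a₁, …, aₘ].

[24; 6, 48]

a₀ = ⌊√584⌋ = 24.
With m₀=0, d₀=1 and mₖ₊₁ = dₖaₖ − mₖ, dₖ₊₁ = (n − mₖ₊₁²)/dₖ, aₖ₊₁ = ⌊(a₀+mₖ₊₁)/dₖ₊₁⌋:
  k=1: m=24, d=8, a=6
  k=2: m=24, d=1, a=48
d=1 and a=2a₀=48 at k=2, so the next step gives (m, d) = (24, 8) again — its k=1 value — and the period has length 2.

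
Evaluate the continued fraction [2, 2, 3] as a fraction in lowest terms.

17/7

Using pₖ = aₖpₖ₋₁ + pₖ₋₂ and qₖ = aₖqₖ₋₁ + qₖ₋₂:
  k=0: a=2, p=2, q=1
  k=1: a=2, p=5, q=2
  k=2: a=3, p=17, q=7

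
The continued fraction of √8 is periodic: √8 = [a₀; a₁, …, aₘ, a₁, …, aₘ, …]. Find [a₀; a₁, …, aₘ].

[2; 1, 4]

a₀ = ⌊√8⌋ = 2.
With m₀=0, d₀=1 and mₖ₊₁ = dₖaₖ − mₖ, dₖ₊₁ = (n − mₖ₊₁²)/dₖ, aₖ₊₁ = ⌊(a₀+mₖ₊₁)/dₖ₊₁⌋:
  k=1: m=2, d=4, a=1
  k=2: m=2, d=1, a=4
d=1 and a=2a₀=4 at k=2, so the next step gives (m, d) = (2, 4) again — its k=1 value — and the period has length 2.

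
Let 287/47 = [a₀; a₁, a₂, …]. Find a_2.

287 = 6·47 + 5   →  a_0 = 6
47 = 9·5 + 2   →  a_1 = 9
5 = 2·2 + 1   →  a_2 = 2

2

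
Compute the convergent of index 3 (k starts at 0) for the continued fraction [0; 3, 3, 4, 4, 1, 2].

13/43

Using pₖ = aₖpₖ₋₁ + pₖ₋₂, qₖ = aₖqₖ₋₁ + qₖ₋₂ (with p₋₁=1, p₋₂=0, q₋₁=0, q₋₂=1):
  k=0: a=0, p=0, q=1
  k=1: a=3, p=1, q=3
  k=2: a=3, p=3, q=10
  k=3: a=4, p=13, q=43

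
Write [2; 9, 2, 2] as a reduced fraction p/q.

Fold from the inside: start with 2/1.
  2 + 1/2 = 5/2
  9 + 2/5 = 47/5
  2 + 5/47 = 99/47

99/47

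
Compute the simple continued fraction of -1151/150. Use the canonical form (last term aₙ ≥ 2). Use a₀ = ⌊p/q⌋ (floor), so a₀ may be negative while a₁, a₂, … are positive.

-1151 = -8×150 + 49
150 = 3×49 + 3
49 = 16×3 + 1
3 = 3×1 + 0  (stop)
So -1151/150 = [-8; 3, 16, 3].

[-8; 3, 16, 3]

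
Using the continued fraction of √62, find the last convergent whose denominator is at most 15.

63/8

√62 = [7; 1, 6, 1, 14, …] (period length 4).
Convergents:
  p_0/q_0 = 7/1
  p_1/q_1 = 8/1
  p_2/q_2 = 55/7
  p_3/q_3 = 63/8
  p_4/q_4 = 937/119
q_3 = 8 ≤ 15 < 119 = q_4, so the answer is 63/8.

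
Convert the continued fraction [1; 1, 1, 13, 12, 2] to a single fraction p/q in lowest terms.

Using pₖ = aₖpₖ₋₁ + pₖ₋₂ and qₖ = aₖqₖ₋₁ + qₖ₋₂:
  k=0: a=1, p=1, q=1
  k=1: a=1, p=2, q=1
  k=2: a=1, p=3, q=2
  k=3: a=13, p=41, q=27
  k=4: a=12, p=495, q=326
  k=5: a=2, p=1031, q=679

1031/679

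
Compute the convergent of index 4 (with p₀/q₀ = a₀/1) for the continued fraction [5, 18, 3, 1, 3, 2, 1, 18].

Using pₖ = aₖpₖ₋₁ + pₖ₋₂, qₖ = aₖqₖ₋₁ + qₖ₋₂ (with p₋₁=1, p₋₂=0, q₋₁=0, q₋₂=1):
  k=0: a=5, p=5, q=1
  k=1: a=18, p=91, q=18
  k=2: a=3, p=278, q=55
  k=3: a=1, p=369, q=73
  k=4: a=3, p=1385, q=274

1385/274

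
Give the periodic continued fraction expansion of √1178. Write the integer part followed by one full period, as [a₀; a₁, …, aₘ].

a₀ = ⌊√1178⌋ = 34.
With m₀=0, d₀=1 and mₖ₊₁ = dₖaₖ − mₖ, dₖ₊₁ = (n − mₖ₊₁²)/dₖ, aₖ₊₁ = ⌊(a₀+mₖ₊₁)/dₖ₊₁⌋:
  k=1: m=34, d=22, a=3
  k=2: m=32, d=7, a=9
  k=3: m=31, d=31, a=2
  k=4: m=31, d=7, a=9
  k=5: m=32, d=22, a=3
  k=6: m=34, d=1, a=68
d=1 and a=2a₀=68 at k=6, so the next step gives (m, d) = (34, 22) again — its k=1 value — and the period has length 6.

[34; 3, 9, 2, 9, 3, 68]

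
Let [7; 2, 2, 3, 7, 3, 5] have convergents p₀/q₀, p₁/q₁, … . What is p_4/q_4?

Using pₖ = aₖpₖ₋₁ + pₖ₋₂, qₖ = aₖqₖ₋₁ + qₖ₋₂ (with p₋₁=1, p₋₂=0, q₋₁=0, q₋₂=1):
  k=0: a=7, p=7, q=1
  k=1: a=2, p=15, q=2
  k=2: a=2, p=37, q=5
  k=3: a=3, p=126, q=17
  k=4: a=7, p=919, q=124

919/124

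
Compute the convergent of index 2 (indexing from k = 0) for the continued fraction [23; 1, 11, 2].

Using pₖ = aₖpₖ₋₁ + pₖ₋₂, qₖ = aₖqₖ₋₁ + qₖ₋₂ (with p₋₁=1, p₋₂=0, q₋₁=0, q₋₂=1):
  k=0: a=23, p=23, q=1
  k=1: a=1, p=24, q=1
  k=2: a=11, p=287, q=12

287/12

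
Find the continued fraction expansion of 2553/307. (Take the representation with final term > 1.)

[8; 3, 6, 16]

2553 = 8·307 + 97
307 = 3·97 + 16
97 = 6·16 + 1
16 = 16·1 + 0  (stop)
So 2553/307 = [8; 3, 6, 16].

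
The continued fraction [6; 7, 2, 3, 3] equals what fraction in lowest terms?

Fold from the inside: start with 3/1.
  3 + 1/3 = 10/3
  2 + 3/10 = 23/10
  7 + 10/23 = 171/23
  6 + 23/171 = 1049/171

1049/171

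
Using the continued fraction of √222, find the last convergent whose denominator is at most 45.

√222 = [14; 1, 8, 1, 28, …] (period length 4).
Convergents:
  p_0/q_0 = 14/1
  p_1/q_1 = 15/1
  p_2/q_2 = 134/9
  p_3/q_3 = 149/10
  p_4/q_4 = 4306/289
q_3 = 10 ≤ 45 < 289 = q_4, so the answer is 149/10.

149/10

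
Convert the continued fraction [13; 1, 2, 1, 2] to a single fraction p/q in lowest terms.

Fold from the inside: start with 2/1.
  1 + 1/2 = 3/2
  2 + 2/3 = 8/3
  1 + 3/8 = 11/8
  13 + 8/11 = 151/11

151/11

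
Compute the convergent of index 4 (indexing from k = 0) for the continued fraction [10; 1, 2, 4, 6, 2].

866/81

Using pₖ = aₖpₖ₋₁ + pₖ₋₂, qₖ = aₖqₖ₋₁ + qₖ₋₂ (with p₋₁=1, p₋₂=0, q₋₁=0, q₋₂=1):
  k=0: a=10, p=10, q=1
  k=1: a=1, p=11, q=1
  k=2: a=2, p=32, q=3
  k=3: a=4, p=139, q=13
  k=4: a=6, p=866, q=81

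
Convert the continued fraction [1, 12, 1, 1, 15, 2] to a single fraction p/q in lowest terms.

865/801

Using pₖ = aₖpₖ₋₁ + pₖ₋₂ and qₖ = aₖqₖ₋₁ + qₖ₋₂:
  k=0: a=1, p=1, q=1
  k=1: a=12, p=13, q=12
  k=2: a=1, p=14, q=13
  k=3: a=1, p=27, q=25
  k=4: a=15, p=419, q=388
  k=5: a=2, p=865, q=801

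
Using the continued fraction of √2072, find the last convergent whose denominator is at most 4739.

214259/4707

√2072 = [45; 1, 1, 12, 1, 1, 90, …] (period length 6).
Convergents:
  p_0/q_0 = 45/1
  p_1/q_1 = 46/1
  p_2/q_2 = 91/2
  p_3/q_3 = 1138/25
  p_4/q_4 = 1229/27
  p_5/q_5 = 2367/52
  p_6/q_6 = 214259/4707
  p_7/q_7 = 216626/4759
q_6 = 4707 ≤ 4739 < 4759 = q_7, so the answer is 214259/4707.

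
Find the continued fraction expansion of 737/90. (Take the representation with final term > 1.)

[8; 5, 3, 2, 2]

737 = 8×90 + 17
90 = 5×17 + 5
17 = 3×5 + 2
5 = 2×2 + 1
2 = 2×1 + 0  (stop)
So 737/90 = [8; 5, 3, 2, 2].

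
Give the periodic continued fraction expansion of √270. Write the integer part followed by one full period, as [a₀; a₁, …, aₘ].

a₀ = ⌊√270⌋ = 16.

[16; 2, 3, 6, 3, 2, 32]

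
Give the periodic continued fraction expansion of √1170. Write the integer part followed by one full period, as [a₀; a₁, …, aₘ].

a₀ = ⌊√1170⌋ = 34.
With m₀=0, d₀=1 and mₖ₊₁ = dₖaₖ − mₖ, dₖ₊₁ = (n − mₖ₊₁²)/dₖ, aₖ₊₁ = ⌊(a₀+mₖ₊₁)/dₖ₊₁⌋:
  k=1: m=34, d=14, a=4
  k=2: m=22, d=49, a=1
  k=3: m=27, d=9, a=6
  k=4: m=27, d=49, a=1
  k=5: m=22, d=14, a=4
  k=6: m=34, d=1, a=68
d=1 and a=2a₀=68 at k=6, so the next step gives (m, d) = (34, 14) again — its k=1 value — and the period has length 6.

[34; 4, 1, 6, 1, 4, 68]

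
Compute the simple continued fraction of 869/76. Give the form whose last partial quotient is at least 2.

[11; 2, 3, 3, 3]

869 = 11*76 + 33
76 = 2*33 + 10
33 = 3*10 + 3
10 = 3*3 + 1
3 = 3*1 + 0  (stop)
So 869/76 = [11; 2, 3, 3, 3].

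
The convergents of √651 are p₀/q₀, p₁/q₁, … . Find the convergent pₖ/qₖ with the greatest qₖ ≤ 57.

√651 = [25; 1, 1, 16, 1, 1, 50, …] (period length 6).
Convergents:
  p_0/q_0 = 25/1
  p_1/q_1 = 26/1
  p_2/q_2 = 51/2
  p_3/q_3 = 842/33
  p_4/q_4 = 893/35
  p_5/q_5 = 1735/68
q_4 = 35 ≤ 57 < 68 = q_5, so the answer is 893/35.

893/35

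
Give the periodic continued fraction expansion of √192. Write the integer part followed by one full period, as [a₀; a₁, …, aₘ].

a₀ = ⌊√192⌋ = 13.
With m₀=0, d₀=1 and mₖ₊₁ = dₖaₖ − mₖ, dₖ₊₁ = (n − mₖ₊₁²)/dₖ, aₖ₊₁ = ⌊(a₀+mₖ₊₁)/dₖ₊₁⌋:
  k=1: m=13, d=23, a=1
  k=2: m=10, d=4, a=5
  k=3: m=10, d=23, a=1
  k=4: m=13, d=1, a=26
d=1 and a=2a₀=26 at k=4, so the next step gives (m, d) = (13, 23) again — its k=1 value — and the period has length 4.

[13; 1, 5, 1, 26]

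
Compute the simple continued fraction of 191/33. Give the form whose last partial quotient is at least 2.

[5; 1, 3, 1, 2, 2]

191 = 5×33 + 26
33 = 1×26 + 7
26 = 3×7 + 5
7 = 1×5 + 2
5 = 2×2 + 1
2 = 2×1 + 0  (stop)
So 191/33 = [5; 1, 3, 1, 2, 2].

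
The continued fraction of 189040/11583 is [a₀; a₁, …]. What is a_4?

189040 = 16·11583 + 3712   →  a_0 = 16
11583 = 3·3712 + 447   →  a_1 = 3
3712 = 8·447 + 136   →  a_2 = 8
447 = 3·136 + 39   →  a_3 = 3
136 = 3·39 + 19   →  a_4 = 3

3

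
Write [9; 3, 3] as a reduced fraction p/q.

93/10

Fold from the inside: start with 3/1.
  3 + 1/3 = 10/3
  9 + 3/10 = 93/10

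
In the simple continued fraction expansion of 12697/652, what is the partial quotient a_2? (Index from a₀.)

9

12697 = 19·652 + 309   →  a_0 = 19
652 = 2·309 + 34   →  a_1 = 2
309 = 9·34 + 3   →  a_2 = 9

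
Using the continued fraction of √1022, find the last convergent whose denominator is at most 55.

1023/32

√1022 = [31; 1, 30, 1, 62, …] (period length 4).
Convergents:
  p_0/q_0 = 31/1
  p_1/q_1 = 32/1
  p_2/q_2 = 991/31
  p_3/q_3 = 1023/32
  p_4/q_4 = 64417/2015
q_3 = 32 ≤ 55 < 2015 = q_4, so the answer is 1023/32.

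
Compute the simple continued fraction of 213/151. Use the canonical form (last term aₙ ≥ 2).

[1; 2, 2, 3, 2, 1, 2]

213 = 1×151 + 62
151 = 2×62 + 27
62 = 2×27 + 8
27 = 3×8 + 3
8 = 2×3 + 2
3 = 1×2 + 1
2 = 2×1 + 0  (stop)
So 213/151 = [1; 2, 2, 3, 2, 1, 2].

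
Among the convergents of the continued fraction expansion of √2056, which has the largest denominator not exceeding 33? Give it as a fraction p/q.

1451/32

√2056 = [45; 2, 1, 10, 1, 2, 90, …] (period length 6).
Convergents:
  p_0/q_0 = 45/1
  p_1/q_1 = 91/2
  p_2/q_2 = 136/3
  p_3/q_3 = 1451/32
  p_4/q_4 = 1587/35
q_3 = 32 ≤ 33 < 35 = q_4, so the answer is 1451/32.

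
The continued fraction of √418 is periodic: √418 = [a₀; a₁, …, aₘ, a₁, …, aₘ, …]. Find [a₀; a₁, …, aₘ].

a₀ = ⌊√418⌋ = 20.
With m₀=0, d₀=1 and mₖ₊₁ = dₖaₖ − mₖ, dₖ₊₁ = (n − mₖ₊₁²)/dₖ, aₖ₊₁ = ⌊(a₀+mₖ₊₁)/dₖ₊₁⌋:
  k=1: m=20, d=18, a=2
  k=2: m=16, d=9, a=4
  k=3: m=20, d=2, a=20
  k=4: m=20, d=9, a=4
  k=5: m=16, d=18, a=2
  k=6: m=20, d=1, a=40
d=1 and a=2a₀=40 at k=6, so the next step gives (m, d) = (20, 18) again — its k=1 value — and the period has length 6.

[20; 2, 4, 20, 4, 2, 40]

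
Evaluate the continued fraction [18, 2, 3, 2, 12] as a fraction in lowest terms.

3669/199

Fold from the inside: start with 12/1.
  2 + 1/12 = 25/12
  3 + 12/25 = 87/25
  2 + 25/87 = 199/87
  18 + 87/199 = 3669/199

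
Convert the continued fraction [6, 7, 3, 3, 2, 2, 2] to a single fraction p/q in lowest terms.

Using pₖ = aₖpₖ₋₁ + pₖ₋₂ and qₖ = aₖqₖ₋₁ + qₖ₋₂:
  k=0: a=6, p=6, q=1
  k=1: a=7, p=43, q=7
  k=2: a=3, p=135, q=22
  k=3: a=3, p=448, q=73
  k=4: a=2, p=1031, q=168
  k=5: a=2, p=2510, q=409
  k=6: a=2, p=6051, q=986

6051/986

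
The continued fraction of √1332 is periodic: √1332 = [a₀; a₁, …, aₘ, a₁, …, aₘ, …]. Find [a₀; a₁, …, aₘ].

a₀ = ⌊√1332⌋ = 36.

[36; 2, 72]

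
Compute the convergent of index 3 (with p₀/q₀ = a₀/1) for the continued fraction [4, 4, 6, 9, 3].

971/229

Using pₖ = aₖpₖ₋₁ + pₖ₋₂, qₖ = aₖqₖ₋₁ + qₖ₋₂ (with p₋₁=1, p₋₂=0, q₋₁=0, q₋₂=1):
  k=0: a=4, p=4, q=1
  k=1: a=4, p=17, q=4
  k=2: a=6, p=106, q=25
  k=3: a=9, p=971, q=229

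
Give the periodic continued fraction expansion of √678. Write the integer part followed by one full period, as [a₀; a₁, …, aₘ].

[26; 26, 52]

a₀ = ⌊√678⌋ = 26.
With m₀=0, d₀=1 and mₖ₊₁ = dₖaₖ − mₖ, dₖ₊₁ = (n − mₖ₊₁²)/dₖ, aₖ₊₁ = ⌊(a₀+mₖ₊₁)/dₖ₊₁⌋:
  k=1: m=26, d=2, a=26
  k=2: m=26, d=1, a=52
d=1 and a=2a₀=52 at k=2, so the next step gives (m, d) = (26, 2) again — its k=1 value — and the period has length 2.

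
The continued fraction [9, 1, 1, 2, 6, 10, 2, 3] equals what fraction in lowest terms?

Fold from the inside: start with 3/1.
  2 + 1/3 = 7/3
  10 + 3/7 = 73/7
  6 + 7/73 = 445/73
  2 + 73/445 = 963/445
  1 + 445/963 = 1408/963
  1 + 963/1408 = 2371/1408
  9 + 1408/2371 = 22747/2371

22747/2371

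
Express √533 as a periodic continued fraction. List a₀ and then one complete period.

[23; 11, 1, 1, 11, 46]

a₀ = ⌊√533⌋ = 23.
With m₀=0, d₀=1 and mₖ₊₁ = dₖaₖ − mₖ, dₖ₊₁ = (n − mₖ₊₁²)/dₖ, aₖ₊₁ = ⌊(a₀+mₖ₊₁)/dₖ₊₁⌋:
  k=1: m=23, d=4, a=11
  k=2: m=21, d=23, a=1
  k=3: m=2, d=23, a=1
  k=4: m=21, d=4, a=11
  k=5: m=23, d=1, a=46
d=1 and a=2a₀=46 at k=5, so the next step gives (m, d) = (23, 4) again — its k=1 value — and the period has length 5.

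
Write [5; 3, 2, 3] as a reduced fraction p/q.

Using pₖ = aₖpₖ₋₁ + pₖ₋₂ and qₖ = aₖqₖ₋₁ + qₖ₋₂:
  k=0: a=5, p=5, q=1
  k=1: a=3, p=16, q=3
  k=2: a=2, p=37, q=7
  k=3: a=3, p=127, q=24

127/24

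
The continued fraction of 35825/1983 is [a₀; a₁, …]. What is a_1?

15

35825 = 18·1983 + 131   →  a_0 = 18
1983 = 15·131 + 18   →  a_1 = 15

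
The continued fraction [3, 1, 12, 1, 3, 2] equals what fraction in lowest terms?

487/124

Fold from the inside: start with 2/1.
  3 + 1/2 = 7/2
  1 + 2/7 = 9/7
  12 + 7/9 = 115/9
  1 + 9/115 = 124/115
  3 + 115/124 = 487/124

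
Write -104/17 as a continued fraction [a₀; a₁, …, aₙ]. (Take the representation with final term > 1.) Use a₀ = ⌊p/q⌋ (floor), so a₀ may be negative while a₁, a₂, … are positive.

[-7; 1, 7, 2]

-104 = -7*17 + 15
17 = 1*15 + 2
15 = 7*2 + 1
2 = 2*1 + 0  (stop)
So -104/17 = [-7; 1, 7, 2].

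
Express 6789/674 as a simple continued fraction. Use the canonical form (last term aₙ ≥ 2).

6789 = 10*674 + 49
674 = 13*49 + 37
49 = 1*37 + 12
37 = 3*12 + 1
12 = 12*1 + 0  (stop)
So 6789/674 = [10; 13, 1, 3, 12].

[10; 13, 1, 3, 12]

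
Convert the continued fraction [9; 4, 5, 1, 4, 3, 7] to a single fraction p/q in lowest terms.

Fold from the inside: start with 7/1.
  3 + 1/7 = 22/7
  4 + 7/22 = 95/22
  1 + 22/95 = 117/95
  5 + 95/117 = 680/117
  4 + 117/680 = 2837/680
  9 + 680/2837 = 26213/2837

26213/2837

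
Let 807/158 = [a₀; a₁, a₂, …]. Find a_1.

807 = 5·158 + 17   →  a_0 = 5
158 = 9·17 + 5   →  a_1 = 9

9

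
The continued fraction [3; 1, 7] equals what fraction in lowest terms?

31/8

Fold from the inside: start with 7/1.
  1 + 1/7 = 8/7
  3 + 7/8 = 31/8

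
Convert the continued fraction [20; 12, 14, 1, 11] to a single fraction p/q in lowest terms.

43379/2160

Using pₖ = aₖpₖ₋₁ + pₖ₋₂ and qₖ = aₖqₖ₋₁ + qₖ₋₂:
  k=0: a=20, p=20, q=1
  k=1: a=12, p=241, q=12
  k=2: a=14, p=3394, q=169
  k=3: a=1, p=3635, q=181
  k=4: a=11, p=43379, q=2160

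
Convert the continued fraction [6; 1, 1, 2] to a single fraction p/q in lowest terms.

Fold from the inside: start with 2/1.
  1 + 1/2 = 3/2
  1 + 2/3 = 5/3
  6 + 3/5 = 33/5

33/5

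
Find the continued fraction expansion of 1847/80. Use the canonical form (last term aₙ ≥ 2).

1847 = 23*80 + 7
80 = 11*7 + 3
7 = 2*3 + 1
3 = 3*1 + 0  (stop)
So 1847/80 = [23; 11, 2, 3].

[23; 11, 2, 3]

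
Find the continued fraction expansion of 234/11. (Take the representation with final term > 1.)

234 = 21*11 + 3
11 = 3*3 + 2
3 = 1*2 + 1
2 = 2*1 + 0  (stop)
So 234/11 = [21; 3, 1, 2].

[21; 3, 1, 2]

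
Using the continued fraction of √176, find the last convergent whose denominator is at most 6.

53/4

√176 = [13; 3, 1, 3, 26, …] (period length 4).
Convergents:
  p_0/q_0 = 13/1
  p_1/q_1 = 40/3
  p_2/q_2 = 53/4
  p_3/q_3 = 199/15
q_2 = 4 ≤ 6 < 15 = q_3, so the answer is 53/4.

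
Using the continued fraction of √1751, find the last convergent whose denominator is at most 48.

544/13

√1751 = [41; 1, 5, 2, 4, 2, 5, 1, 82, …] (period length 8).
Convergents:
  p_0/q_0 = 41/1
  p_1/q_1 = 42/1
  p_2/q_2 = 251/6
  p_3/q_3 = 544/13
  p_4/q_4 = 2427/58
q_3 = 13 ≤ 48 < 58 = q_4, so the answer is 544/13.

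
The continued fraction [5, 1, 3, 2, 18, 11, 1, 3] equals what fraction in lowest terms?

Using pₖ = aₖpₖ₋₁ + pₖ₋₂ and qₖ = aₖqₖ₋₁ + qₖ₋₂:
  k=0: a=5, p=5, q=1
  k=1: a=1, p=6, q=1
  k=2: a=3, p=23, q=4
  k=3: a=2, p=52, q=9
  k=4: a=18, p=959, q=166
  k=5: a=11, p=10601, q=1835
  k=6: a=1, p=11560, q=2001
  k=7: a=3, p=45281, q=7838

45281/7838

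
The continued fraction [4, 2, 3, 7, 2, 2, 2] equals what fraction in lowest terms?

2867/647

Fold from the inside: start with 2/1.
  2 + 1/2 = 5/2
  2 + 2/5 = 12/5
  7 + 5/12 = 89/12
  3 + 12/89 = 279/89
  2 + 89/279 = 647/279
  4 + 279/647 = 2867/647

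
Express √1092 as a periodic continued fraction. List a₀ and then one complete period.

a₀ = ⌊√1092⌋ = 33.
With m₀=0, d₀=1 and mₖ₊₁ = dₖaₖ − mₖ, dₖ₊₁ = (n − mₖ₊₁²)/dₖ, aₖ₊₁ = ⌊(a₀+mₖ₊₁)/dₖ₊₁⌋:
  k=1: m=33, d=3, a=22
  k=2: m=33, d=1, a=66
d=1 and a=2a₀=66 at k=2, so the next step gives (m, d) = (33, 3) again — its k=1 value — and the period has length 2.

[33; 22, 66]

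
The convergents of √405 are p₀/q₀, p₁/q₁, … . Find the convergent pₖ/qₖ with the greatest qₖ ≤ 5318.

51841/2576

√405 = [20; 8, 40, …] (period length 2).
Convergents:
  p_0/q_0 = 20/1
  p_1/q_1 = 161/8
  p_2/q_2 = 6460/321
  p_3/q_3 = 51841/2576
  p_4/q_4 = 2080100/103361
q_3 = 2576 ≤ 5318 < 103361 = q_4, so the answer is 51841/2576.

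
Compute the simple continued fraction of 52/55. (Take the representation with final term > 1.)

[0; 1, 17, 3]

52 = 0*55 + 52
55 = 1*52 + 3
52 = 17*3 + 1
3 = 3*1 + 0  (stop)
So 52/55 = [0; 1, 17, 3].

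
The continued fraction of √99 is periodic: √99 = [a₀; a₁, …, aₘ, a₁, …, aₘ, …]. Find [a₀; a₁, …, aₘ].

a₀ = ⌊√99⌋ = 9.
With m₀=0, d₀=1 and mₖ₊₁ = dₖaₖ − mₖ, dₖ₊₁ = (n − mₖ₊₁²)/dₖ, aₖ₊₁ = ⌊(a₀+mₖ₊₁)/dₖ₊₁⌋:
  k=1: m=9, d=18, a=1
  k=2: m=9, d=1, a=18
d=1 and a=2a₀=18 at k=2, so the next step gives (m, d) = (9, 18) again — its k=1 value — and the period has length 2.

[9; 1, 18]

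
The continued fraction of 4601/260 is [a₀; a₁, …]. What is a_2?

4601 = 17·260 + 181   →  a_0 = 17
260 = 1·181 + 79   →  a_1 = 1
181 = 2·79 + 23   →  a_2 = 2

2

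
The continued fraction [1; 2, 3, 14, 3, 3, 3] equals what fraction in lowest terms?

4819/3370

Using pₖ = aₖpₖ₋₁ + pₖ₋₂ and qₖ = aₖqₖ₋₁ + qₖ₋₂:
  k=0: a=1, p=1, q=1
  k=1: a=2, p=3, q=2
  k=2: a=3, p=10, q=7
  k=3: a=14, p=143, q=100
  k=4: a=3, p=439, q=307
  k=5: a=3, p=1460, q=1021
  k=6: a=3, p=4819, q=3370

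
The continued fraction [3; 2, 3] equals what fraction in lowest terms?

24/7

Fold from the inside: start with 3/1.
  2 + 1/3 = 7/3
  3 + 3/7 = 24/7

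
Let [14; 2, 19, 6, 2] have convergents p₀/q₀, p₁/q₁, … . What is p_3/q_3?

3419/236

Using pₖ = aₖpₖ₋₁ + pₖ₋₂, qₖ = aₖqₖ₋₁ + qₖ₋₂ (with p₋₁=1, p₋₂=0, q₋₁=0, q₋₂=1):
  k=0: a=14, p=14, q=1
  k=1: a=2, p=29, q=2
  k=2: a=19, p=565, q=39
  k=3: a=6, p=3419, q=236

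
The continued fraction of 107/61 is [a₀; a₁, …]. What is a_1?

1

107 = 1·61 + 46   →  a_0 = 1
61 = 1·46 + 15   →  a_1 = 1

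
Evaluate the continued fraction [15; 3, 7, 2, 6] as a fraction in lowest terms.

Using pₖ = aₖpₖ₋₁ + pₖ₋₂ and qₖ = aₖqₖ₋₁ + qₖ₋₂:
  k=0: a=15, p=15, q=1
  k=1: a=3, p=46, q=3
  k=2: a=7, p=337, q=22
  k=3: a=2, p=720, q=47
  k=4: a=6, p=4657, q=304

4657/304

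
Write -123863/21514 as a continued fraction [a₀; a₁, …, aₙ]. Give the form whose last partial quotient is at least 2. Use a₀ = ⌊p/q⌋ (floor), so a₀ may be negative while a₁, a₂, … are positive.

-123863 = -6×21514 + 5221
21514 = 4×5221 + 630
5221 = 8×630 + 181
630 = 3×181 + 87
181 = 2×87 + 7
87 = 12×7 + 3
7 = 2×3 + 1
3 = 3×1 + 0  (stop)
So -123863/21514 = [-6; 4, 8, 3, 2, 12, 2, 3].

[-6; 4, 8, 3, 2, 12, 2, 3]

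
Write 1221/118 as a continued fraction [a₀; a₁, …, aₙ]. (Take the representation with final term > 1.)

1221 = 10×118 + 41
118 = 2×41 + 36
41 = 1×36 + 5
36 = 7×5 + 1
5 = 5×1 + 0  (stop)
So 1221/118 = [10; 2, 1, 7, 5].

[10; 2, 1, 7, 5]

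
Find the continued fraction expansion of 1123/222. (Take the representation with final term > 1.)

1123 = 5·222 + 13
222 = 17·13 + 1
13 = 13·1 + 0  (stop)
So 1123/222 = [5; 17, 13].

[5; 17, 13]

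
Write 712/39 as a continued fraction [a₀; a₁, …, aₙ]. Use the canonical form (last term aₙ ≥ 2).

712 = 18*39 + 10
39 = 3*10 + 9
10 = 1*9 + 1
9 = 9*1 + 0  (stop)
So 712/39 = [18; 3, 1, 9].

[18; 3, 1, 9]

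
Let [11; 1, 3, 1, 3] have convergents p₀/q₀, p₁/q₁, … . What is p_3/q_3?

Using pₖ = aₖpₖ₋₁ + pₖ₋₂, qₖ = aₖqₖ₋₁ + qₖ₋₂ (with p₋₁=1, p₋₂=0, q₋₁=0, q₋₂=1):
  k=0: a=11, p=11, q=1
  k=1: a=1, p=12, q=1
  k=2: a=3, p=47, q=4
  k=3: a=1, p=59, q=5

59/5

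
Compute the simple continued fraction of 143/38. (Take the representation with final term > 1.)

143 = 3*38 + 29
38 = 1*29 + 9
29 = 3*9 + 2
9 = 4*2 + 1
2 = 2*1 + 0  (stop)
So 143/38 = [3; 1, 3, 4, 2].

[3; 1, 3, 4, 2]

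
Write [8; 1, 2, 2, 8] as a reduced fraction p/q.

514/59

Fold from the inside: start with 8/1.
  2 + 1/8 = 17/8
  2 + 8/17 = 42/17
  1 + 17/42 = 59/42
  8 + 42/59 = 514/59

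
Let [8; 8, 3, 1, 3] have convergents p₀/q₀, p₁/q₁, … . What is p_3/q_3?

268/33

Using pₖ = aₖpₖ₋₁ + pₖ₋₂, qₖ = aₖqₖ₋₁ + qₖ₋₂ (with p₋₁=1, p₋₂=0, q₋₁=0, q₋₂=1):
  k=0: a=8, p=8, q=1
  k=1: a=8, p=65, q=8
  k=2: a=3, p=203, q=25
  k=3: a=1, p=268, q=33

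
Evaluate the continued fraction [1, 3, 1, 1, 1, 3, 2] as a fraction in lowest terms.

Using pₖ = aₖpₖ₋₁ + pₖ₋₂ and qₖ = aₖqₖ₋₁ + qₖ₋₂:
  k=0: a=1, p=1, q=1
  k=1: a=3, p=4, q=3
  k=2: a=1, p=5, q=4
  k=3: a=1, p=9, q=7
  k=4: a=1, p=14, q=11
  k=5: a=3, p=51, q=40
  k=6: a=2, p=116, q=91

116/91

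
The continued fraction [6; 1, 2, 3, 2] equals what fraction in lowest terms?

154/23

Fold from the inside: start with 2/1.
  3 + 1/2 = 7/2
  2 + 2/7 = 16/7
  1 + 7/16 = 23/16
  6 + 16/23 = 154/23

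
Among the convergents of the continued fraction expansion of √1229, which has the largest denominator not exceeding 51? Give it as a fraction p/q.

√1229 = [35; 17, 1, 1, 17, 70, …] (period length 5).
Convergents:
  p_0/q_0 = 35/1
  p_1/q_1 = 596/17
  p_2/q_2 = 631/18
  p_3/q_3 = 1227/35
  p_4/q_4 = 21490/613
q_3 = 35 ≤ 51 < 613 = q_4, so the answer is 1227/35.

1227/35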